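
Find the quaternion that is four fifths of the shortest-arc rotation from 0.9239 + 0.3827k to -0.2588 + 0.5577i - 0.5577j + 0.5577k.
0.5256 - 0.5269i + 0.5269j - 0.4105k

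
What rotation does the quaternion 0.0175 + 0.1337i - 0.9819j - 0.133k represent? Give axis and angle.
axis = (0.1337, -0.9821, -0.133), θ = 178°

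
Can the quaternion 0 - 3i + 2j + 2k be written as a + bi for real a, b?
No. The quaternion -3i + 2j + 2k has j-coefficient y = 2 and k-coefficient z = 2, not both zero, so it does not lie in the complex subalgebra spanned by 1 and i.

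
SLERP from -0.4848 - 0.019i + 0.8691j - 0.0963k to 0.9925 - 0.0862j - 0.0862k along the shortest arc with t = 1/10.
-0.5684 - 0.0177i + 0.8187j - 0.0794k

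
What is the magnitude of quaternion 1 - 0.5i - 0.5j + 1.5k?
1.936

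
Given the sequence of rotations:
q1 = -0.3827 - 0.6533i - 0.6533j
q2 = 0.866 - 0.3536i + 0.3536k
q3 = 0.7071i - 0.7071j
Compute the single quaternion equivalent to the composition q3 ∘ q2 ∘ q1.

q2 · q1 = -0.5624 - 0.1994i - 0.7968j + 0.0957k
q3 · q2 · q1 = -0.4224 - 0.4653i + 0.33j - 0.7044k
-0.4224 - 0.4653i + 0.33j - 0.7044k


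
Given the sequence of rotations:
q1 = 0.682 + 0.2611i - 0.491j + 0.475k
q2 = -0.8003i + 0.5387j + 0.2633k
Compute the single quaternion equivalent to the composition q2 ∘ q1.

q2 · q1 = 0.3484 - 0.1606i + 0.8163j + 0.4319k
0.3484 - 0.1606i + 0.8163j + 0.4319k


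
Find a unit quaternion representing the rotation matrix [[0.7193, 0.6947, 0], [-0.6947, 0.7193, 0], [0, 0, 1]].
0.9272 - 0.3746k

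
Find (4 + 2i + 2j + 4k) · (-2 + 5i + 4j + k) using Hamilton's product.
-30 + 2i + 30j - 6k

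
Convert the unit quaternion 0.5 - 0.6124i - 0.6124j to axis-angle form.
axis = (-√2/2, -√2/2, 0), θ = 2π/3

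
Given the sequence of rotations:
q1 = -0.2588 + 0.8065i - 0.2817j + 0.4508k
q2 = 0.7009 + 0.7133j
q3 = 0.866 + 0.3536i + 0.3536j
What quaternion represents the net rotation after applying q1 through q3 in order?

q2 · q1 = 0.0195 + 0.8868i - 0.382j - 0.2593k
q3 · q2 · q1 = -0.1616 + 0.6832i - 0.2322j - 0.6732k
-0.1616 + 0.6832i - 0.2322j - 0.6732k


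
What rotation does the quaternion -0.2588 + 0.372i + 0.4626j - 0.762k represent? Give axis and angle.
axis = (0.3851, 0.4789, -0.7889), θ = 7π/6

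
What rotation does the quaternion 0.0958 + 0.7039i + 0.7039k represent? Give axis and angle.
axis = (√2/2, 0, √2/2), θ = 169°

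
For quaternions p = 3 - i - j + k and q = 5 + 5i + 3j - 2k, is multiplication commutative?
No: pq = 25 + 9i + 7j + k ≠ 25 + 11i + j - 3k = qp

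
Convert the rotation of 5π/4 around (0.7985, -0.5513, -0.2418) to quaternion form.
-0.3827 + 0.7377i - 0.5093j - 0.2234k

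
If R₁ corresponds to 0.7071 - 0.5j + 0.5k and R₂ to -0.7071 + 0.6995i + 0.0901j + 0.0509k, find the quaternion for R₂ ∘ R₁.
-0.4804 + 0.5651i + 0.0675j - 0.6673k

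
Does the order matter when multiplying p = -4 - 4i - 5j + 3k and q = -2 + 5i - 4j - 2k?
Yes: pq = 14 + 10i + 33j + 43k ≠ 14 - 34i + 19j - 39k = qp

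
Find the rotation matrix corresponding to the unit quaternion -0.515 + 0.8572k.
[[-0.4696, 0.8829, 0], [-0.8829, -0.4696, 0], [0, 0, 1]]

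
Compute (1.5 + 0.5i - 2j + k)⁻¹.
0.2 - 0.0667i + 0.2667j - 0.1333k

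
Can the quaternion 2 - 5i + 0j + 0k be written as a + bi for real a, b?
Yes. The quaternion 2 - 5i has j- and k-coefficients y = z = 0, so it lies in the complex subalgebra spanned by 1 and i.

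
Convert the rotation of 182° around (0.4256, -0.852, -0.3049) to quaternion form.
-0.0175 + 0.4255i - 0.8519j - 0.3049k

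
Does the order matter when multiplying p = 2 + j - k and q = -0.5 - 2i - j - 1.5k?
Yes: pq = -1.5 - 6.5i - 0.5j - 0.5k ≠ -1.5 - 1.5i - 4.5j - 4.5k = qp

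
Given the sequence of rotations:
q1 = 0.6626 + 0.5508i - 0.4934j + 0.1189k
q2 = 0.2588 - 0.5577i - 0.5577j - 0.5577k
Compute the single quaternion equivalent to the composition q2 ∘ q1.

q2 · q1 = 0.2698 - 0.5685i - 0.7381j + 0.2436k
0.2698 - 0.5685i - 0.7381j + 0.2436k


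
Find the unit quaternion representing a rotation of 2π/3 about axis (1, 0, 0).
0.5 + 0.866i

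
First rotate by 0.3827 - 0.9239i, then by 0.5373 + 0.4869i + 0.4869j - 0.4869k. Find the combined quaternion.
0.6555 - 0.3101i + 0.6362j + 0.2635k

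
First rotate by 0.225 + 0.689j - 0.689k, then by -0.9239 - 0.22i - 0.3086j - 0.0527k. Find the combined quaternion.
-0.0316 + 0.1994i - 0.8576j + 0.4731k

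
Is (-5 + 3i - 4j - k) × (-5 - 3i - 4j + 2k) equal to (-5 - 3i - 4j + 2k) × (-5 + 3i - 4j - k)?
No: pq = 20 - 12i + 37j - 29k ≠ 20 + 12i + 43j + 19k = qp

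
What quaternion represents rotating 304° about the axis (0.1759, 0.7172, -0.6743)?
-0.8829 + 0.0826i + 0.3367j - 0.3166k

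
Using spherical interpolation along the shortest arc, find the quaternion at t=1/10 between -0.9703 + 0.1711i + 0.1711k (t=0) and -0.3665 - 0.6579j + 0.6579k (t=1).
-0.9539 + 0.1603i - 0.0805j + 0.2408k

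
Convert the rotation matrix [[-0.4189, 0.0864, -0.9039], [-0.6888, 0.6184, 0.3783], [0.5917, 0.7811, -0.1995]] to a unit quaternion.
-0.5 - 0.2014i + 0.7478j + 0.3876k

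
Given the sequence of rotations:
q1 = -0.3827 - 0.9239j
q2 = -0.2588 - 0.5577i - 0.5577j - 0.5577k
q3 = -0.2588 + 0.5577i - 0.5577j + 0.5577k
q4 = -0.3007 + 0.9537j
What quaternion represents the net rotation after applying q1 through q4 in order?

q2 · q1 = -0.4162 - 0.3018i + 0.4525j + 0.7287k
q3 · q2 · q1 = 0.122 - 0.8128i - 0.4597j - 0.3367k
q4 · q3 · q2 · q1 = 0.4017 - 0.0767i + 0.2546j + 0.8764k
0.4017 - 0.0767i + 0.2546j + 0.8764k


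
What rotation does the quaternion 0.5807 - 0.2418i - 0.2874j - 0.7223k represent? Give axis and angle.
axis = (-0.297, -0.353, -0.8872), θ = 109°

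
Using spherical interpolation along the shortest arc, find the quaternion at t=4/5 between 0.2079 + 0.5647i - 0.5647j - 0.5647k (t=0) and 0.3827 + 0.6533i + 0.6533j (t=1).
0.4181 + 0.7756i + 0.4427j - 0.1665k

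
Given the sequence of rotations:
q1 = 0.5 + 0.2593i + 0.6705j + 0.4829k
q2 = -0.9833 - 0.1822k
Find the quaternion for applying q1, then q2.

q2 · q1 = -0.4037 - 0.1328i - 0.7065j - 0.5659k
-0.4037 - 0.1328i - 0.7065j - 0.5659k


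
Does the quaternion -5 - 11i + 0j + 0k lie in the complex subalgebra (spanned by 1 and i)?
Yes. The quaternion -5 - 11i has j- and k-coefficients y = z = 0, so it lies in the complex subalgebra spanned by 1 and i.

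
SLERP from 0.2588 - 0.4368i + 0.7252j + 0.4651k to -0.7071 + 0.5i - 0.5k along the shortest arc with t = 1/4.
0.4064 - 0.4894i + 0.5772j + 0.5119k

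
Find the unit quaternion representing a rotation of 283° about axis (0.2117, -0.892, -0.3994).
-0.7826 + 0.1318i - 0.5553j - 0.2486k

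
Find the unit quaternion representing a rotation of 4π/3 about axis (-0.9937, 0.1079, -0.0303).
-0.5 - 0.8606i + 0.0934j - 0.0262k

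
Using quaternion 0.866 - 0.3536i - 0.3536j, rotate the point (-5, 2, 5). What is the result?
(-6.312, 3.312, -1.788)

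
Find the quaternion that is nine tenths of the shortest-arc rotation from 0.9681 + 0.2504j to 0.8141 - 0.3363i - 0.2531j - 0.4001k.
0.8534 - 0.3085i - 0.2046j - 0.367k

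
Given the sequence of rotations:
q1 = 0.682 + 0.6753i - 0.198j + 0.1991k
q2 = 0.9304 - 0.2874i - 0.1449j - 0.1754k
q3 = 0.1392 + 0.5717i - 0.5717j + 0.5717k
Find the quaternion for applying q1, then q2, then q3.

q2 · q1 = 0.8348 + 0.3687i - 0.3443j + 0.2204k
q3 · q2 · q1 = -0.4174 + 0.5994i - 0.4404j + 0.5219k
-0.4174 + 0.5994i - 0.4404j + 0.5219k


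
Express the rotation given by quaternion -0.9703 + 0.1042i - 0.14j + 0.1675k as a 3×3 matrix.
[[0.9047, 0.2959, 0.3066], [-0.3542, 0.9222, 0.1553], [-0.2368, -0.2491, 0.9391]]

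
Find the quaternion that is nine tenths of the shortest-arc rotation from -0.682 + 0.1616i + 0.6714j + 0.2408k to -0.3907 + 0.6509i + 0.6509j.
-0.429 + 0.6106i + 0.6651j + 0.0257k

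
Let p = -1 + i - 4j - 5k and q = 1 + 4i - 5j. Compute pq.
-25 - 28i - 19j + 6k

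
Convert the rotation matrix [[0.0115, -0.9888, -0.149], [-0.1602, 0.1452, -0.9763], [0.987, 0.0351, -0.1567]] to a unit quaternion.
-0.5 - 0.5057i + 0.568j - 0.4143k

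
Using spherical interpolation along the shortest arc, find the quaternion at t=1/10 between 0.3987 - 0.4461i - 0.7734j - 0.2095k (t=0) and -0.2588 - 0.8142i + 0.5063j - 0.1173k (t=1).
0.4261 - 0.3149i - 0.8273j - 0.1868k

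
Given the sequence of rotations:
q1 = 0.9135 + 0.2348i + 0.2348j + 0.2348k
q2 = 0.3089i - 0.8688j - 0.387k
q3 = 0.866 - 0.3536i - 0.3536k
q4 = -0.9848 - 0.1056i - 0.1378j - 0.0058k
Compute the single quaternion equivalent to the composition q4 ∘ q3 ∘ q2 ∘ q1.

q2 · q1 = 0.2223 + 0.1691i - 0.957j - 0.077k
q3 · q2 · q1 = 0.2251 - 0.2706i - 0.9158j + 0.1931k
q4 · q3 · q2 · q1 = -0.3753 + 0.2108i + 0.8928j - 0.1321k
-0.3753 + 0.2108i + 0.8928j - 0.1321k


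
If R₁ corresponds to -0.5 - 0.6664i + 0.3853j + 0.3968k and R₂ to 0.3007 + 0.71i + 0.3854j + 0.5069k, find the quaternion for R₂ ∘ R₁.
-0.0268 - 0.5978i - 0.6964j + 0.3963k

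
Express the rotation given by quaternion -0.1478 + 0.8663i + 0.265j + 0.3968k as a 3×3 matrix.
[[0.5446, 0.5764, 0.6092], [0.3418, -0.8159, 0.4664], [0.7658, -0.0458, -0.6414]]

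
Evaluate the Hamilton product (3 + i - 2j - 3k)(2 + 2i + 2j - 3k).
-1 + 20i - j - 9k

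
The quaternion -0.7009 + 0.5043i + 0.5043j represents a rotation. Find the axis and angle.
axis = (√2/2, √2/2, 0), θ = 269°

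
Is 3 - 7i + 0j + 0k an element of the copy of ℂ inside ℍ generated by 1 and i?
Yes. The quaternion 3 - 7i has j- and k-coefficients y = z = 0, so it lies in the complex subalgebra spanned by 1 and i.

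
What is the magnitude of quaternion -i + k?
√2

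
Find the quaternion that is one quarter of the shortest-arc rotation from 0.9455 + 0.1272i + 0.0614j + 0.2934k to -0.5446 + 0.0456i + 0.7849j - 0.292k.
0.9247 + 0.0895i - 0.1805j + 0.323k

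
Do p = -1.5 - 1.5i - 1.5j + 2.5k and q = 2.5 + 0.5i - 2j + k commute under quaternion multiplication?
No: pq = -8.5 - i + 2j + 8.5k ≠ -8.5 - 8i - 3.5j + k = qp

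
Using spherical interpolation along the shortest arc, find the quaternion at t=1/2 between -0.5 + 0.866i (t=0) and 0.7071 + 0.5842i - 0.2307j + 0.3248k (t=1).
0.1364 + 0.9553i - 0.152j + 0.2139k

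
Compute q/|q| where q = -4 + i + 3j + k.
-0.7698 + 0.1925i + 0.5774j + 0.1925k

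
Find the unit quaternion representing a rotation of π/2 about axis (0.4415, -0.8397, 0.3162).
0.7071 + 0.3122i - 0.5938j + 0.2236k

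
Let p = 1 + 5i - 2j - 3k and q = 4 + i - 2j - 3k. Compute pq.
-14 + 21i + 2j - 23k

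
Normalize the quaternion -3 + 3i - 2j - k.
-0.6255 + 0.6255i - 0.417j - 0.2085k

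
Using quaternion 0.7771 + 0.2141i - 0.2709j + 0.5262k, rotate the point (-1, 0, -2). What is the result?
(0.092, 0.534, -2.169)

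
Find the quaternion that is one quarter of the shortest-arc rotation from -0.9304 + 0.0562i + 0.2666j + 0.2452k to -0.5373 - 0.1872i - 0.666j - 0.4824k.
-0.9987 - 0.0152i + 0.0043j + 0.0487k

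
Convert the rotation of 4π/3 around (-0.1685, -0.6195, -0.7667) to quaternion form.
-0.5 - 0.1459i - 0.5365j - 0.664k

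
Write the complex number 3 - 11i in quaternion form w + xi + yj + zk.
3 - 11i + 0j + 0k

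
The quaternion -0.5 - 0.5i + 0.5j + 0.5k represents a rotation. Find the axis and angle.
axis = (-√3/3, √3/3, √3/3), θ = 4π/3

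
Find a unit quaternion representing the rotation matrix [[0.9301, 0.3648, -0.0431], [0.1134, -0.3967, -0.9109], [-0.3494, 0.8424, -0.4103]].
0.5299 + 0.8272i + 0.1445j - 0.1186k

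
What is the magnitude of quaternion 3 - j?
√10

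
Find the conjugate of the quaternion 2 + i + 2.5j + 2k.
2 - i - 2.5j - 2k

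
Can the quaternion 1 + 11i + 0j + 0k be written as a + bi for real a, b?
Yes. The quaternion 1 + 11i has j- and k-coefficients y = z = 0, so it lies in the complex subalgebra spanned by 1 and i.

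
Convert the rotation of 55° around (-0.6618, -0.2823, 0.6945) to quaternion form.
0.887 - 0.3056i - 0.1304j + 0.3207k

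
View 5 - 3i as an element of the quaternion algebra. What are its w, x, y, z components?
5 - 3i + 0j + 0k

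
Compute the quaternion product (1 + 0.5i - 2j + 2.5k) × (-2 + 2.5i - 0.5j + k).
-6.75 + 0.75i + 9.25j + 0.75k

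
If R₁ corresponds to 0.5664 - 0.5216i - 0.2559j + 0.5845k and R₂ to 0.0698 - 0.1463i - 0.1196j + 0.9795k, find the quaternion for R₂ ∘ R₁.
-0.6399 + 0.0615i - 0.511j + 0.5706k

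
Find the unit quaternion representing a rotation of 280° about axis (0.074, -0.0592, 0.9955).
-0.766 + 0.0476i - 0.0381j + 0.6399k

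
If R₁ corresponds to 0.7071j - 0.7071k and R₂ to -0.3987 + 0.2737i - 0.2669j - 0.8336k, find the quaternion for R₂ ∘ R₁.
-0.4007 + 0.7782i - 0.0884j + 0.4755k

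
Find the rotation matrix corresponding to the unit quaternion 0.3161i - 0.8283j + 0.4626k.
[[-0.8002, -0.5237, 0.2925], [-0.5237, 0.3722, -0.7663], [0.2925, -0.7663, -0.572]]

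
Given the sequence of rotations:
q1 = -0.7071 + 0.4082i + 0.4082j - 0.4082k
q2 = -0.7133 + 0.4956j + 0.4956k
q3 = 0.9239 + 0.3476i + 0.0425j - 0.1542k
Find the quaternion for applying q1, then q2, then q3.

q2 · q1 = 0.5044 - 0.6958i - 0.4393j - 0.2616k
q3 · q2 · q1 = 0.6862 - 0.5464i - 0.1862j - 0.4426k
0.6862 - 0.5464i - 0.1862j - 0.4426k


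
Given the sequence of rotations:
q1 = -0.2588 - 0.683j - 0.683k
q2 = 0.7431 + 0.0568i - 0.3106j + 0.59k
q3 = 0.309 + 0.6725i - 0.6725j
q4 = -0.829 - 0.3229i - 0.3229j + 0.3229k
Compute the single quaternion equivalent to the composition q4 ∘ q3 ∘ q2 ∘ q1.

q2 · q1 = -0.0015 + 0.6004i - 0.3884j - 0.699k
q3 · q2 · q1 = -0.6654 + 0.6546i + 0.3511j - 0.0734k
q4 · q3 · q2 · q1 = 0.9001 - 0.4175i + 0.1115j - 0.056k
0.9001 - 0.4175i + 0.1115j - 0.056k


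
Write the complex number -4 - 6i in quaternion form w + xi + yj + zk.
-4 - 6i + 0j + 0k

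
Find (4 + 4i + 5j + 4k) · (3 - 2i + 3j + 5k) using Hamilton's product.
-15 + 17i - j + 54k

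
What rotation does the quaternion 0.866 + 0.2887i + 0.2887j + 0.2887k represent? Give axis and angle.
axis = (√3/3, √3/3, √3/3), θ = π/3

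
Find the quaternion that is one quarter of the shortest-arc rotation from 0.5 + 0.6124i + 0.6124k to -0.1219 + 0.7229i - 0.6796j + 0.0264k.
0.3789 + 0.7363i - 0.2121j + 0.5189k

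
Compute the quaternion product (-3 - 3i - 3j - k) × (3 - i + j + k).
-8 - 8i - 8j - 12k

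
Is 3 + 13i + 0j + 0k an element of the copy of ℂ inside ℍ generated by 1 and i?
Yes. The quaternion 3 + 13i has j- and k-coefficients y = z = 0, so it lies in the complex subalgebra spanned by 1 and i.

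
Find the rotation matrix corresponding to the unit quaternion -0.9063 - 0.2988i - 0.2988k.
[[0.8214, -0.5416, 0.1786], [0.5416, 0.6429, -0.5416], [0.1786, 0.5416, 0.8214]]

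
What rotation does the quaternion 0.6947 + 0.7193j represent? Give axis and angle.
axis = (0, 1, 0), θ = 92°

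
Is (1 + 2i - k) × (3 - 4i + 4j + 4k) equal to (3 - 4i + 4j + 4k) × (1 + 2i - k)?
No: pq = 15 + 6i + 9k ≠ 15 - 2i + 8j - 7k = qp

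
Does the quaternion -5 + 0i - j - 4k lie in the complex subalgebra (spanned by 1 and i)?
No. The quaternion -5 - j - 4k has j-coefficient y = -1 and k-coefficient z = -4, not both zero, so it does not lie in the complex subalgebra spanned by 1 and i.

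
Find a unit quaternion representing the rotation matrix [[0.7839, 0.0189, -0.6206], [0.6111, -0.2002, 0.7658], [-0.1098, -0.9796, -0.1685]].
0.5948 - 0.7336i - 0.2147j + 0.2489k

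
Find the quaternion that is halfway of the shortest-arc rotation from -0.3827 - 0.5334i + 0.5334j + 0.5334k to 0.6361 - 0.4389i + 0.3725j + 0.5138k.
0.1481 - 0.5683i + 0.5295j + 0.6121k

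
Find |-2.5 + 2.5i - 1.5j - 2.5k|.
√21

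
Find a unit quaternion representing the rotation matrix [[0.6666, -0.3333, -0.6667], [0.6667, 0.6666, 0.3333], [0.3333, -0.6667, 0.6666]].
0.866 - 0.2887i - 0.2887j + 0.2887k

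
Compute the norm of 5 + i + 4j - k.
√43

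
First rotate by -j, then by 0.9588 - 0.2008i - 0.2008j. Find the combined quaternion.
-0.2008 - 0.9588j + 0.2008k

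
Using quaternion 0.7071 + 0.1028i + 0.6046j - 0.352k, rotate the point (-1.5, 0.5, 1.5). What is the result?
(1.453, 0.069, 1.623)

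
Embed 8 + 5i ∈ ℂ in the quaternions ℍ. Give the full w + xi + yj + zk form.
8 + 5i + 0j + 0k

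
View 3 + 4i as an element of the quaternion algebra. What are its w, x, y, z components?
3 + 4i + 0j + 0k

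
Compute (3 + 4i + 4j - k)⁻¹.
0.0714 - 0.0952i - 0.0952j + 0.0238k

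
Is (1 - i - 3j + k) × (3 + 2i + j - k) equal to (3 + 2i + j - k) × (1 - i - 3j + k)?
No: pq = 9 + i - 7j + 7k ≠ 9 - 3i - 9j - 3k = qp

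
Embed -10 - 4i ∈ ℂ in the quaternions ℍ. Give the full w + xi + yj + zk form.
-10 - 4i + 0j + 0k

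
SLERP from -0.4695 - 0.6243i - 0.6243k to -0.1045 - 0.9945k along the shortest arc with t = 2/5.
-0.3505 - 0.4046i - 0.8446k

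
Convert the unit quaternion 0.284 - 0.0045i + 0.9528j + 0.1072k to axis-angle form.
axis = (-0.0047, 0.9937, 0.1118), θ = 147°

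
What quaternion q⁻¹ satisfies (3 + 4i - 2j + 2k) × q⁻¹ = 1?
0.0909 - 0.1212i + 0.0606j - 0.0606k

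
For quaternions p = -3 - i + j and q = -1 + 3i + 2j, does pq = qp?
No: pq = 4 - 8i - 7j - 5k ≠ 4 - 8i - 7j + 5k = qp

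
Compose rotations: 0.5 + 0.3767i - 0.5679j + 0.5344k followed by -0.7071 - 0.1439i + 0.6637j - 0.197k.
0.1828 - 0.0955i + 0.7361j - 0.6447k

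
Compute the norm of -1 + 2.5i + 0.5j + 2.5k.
3.708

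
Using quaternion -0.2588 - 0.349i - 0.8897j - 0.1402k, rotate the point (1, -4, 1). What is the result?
(-2.258, -2.106, -2.91)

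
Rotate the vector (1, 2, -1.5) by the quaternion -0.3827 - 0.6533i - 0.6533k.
(-2.134, -0.164, 1.634)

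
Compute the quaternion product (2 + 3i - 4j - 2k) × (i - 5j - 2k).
-27 - 6j - 15k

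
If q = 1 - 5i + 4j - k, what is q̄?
1 + 5i - 4j + k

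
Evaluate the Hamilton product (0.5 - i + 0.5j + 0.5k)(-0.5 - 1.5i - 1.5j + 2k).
-2 + 1.5i + 0.25j + 3k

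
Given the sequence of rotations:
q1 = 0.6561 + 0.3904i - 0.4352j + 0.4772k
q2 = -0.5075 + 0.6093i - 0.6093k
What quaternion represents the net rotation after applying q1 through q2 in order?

q2 · q1 = -0.2801 - 0.0635i - 0.3078j - 0.9071k
-0.2801 - 0.0635i - 0.3078j - 0.9071k


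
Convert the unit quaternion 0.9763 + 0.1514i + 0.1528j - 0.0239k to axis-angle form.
axis = (0.6995, 0.706, -0.1104), θ = 25°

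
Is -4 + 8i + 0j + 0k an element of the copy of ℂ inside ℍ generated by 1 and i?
Yes. The quaternion -4 + 8i has j- and k-coefficients y = z = 0, so it lies in the complex subalgebra spanned by 1 and i.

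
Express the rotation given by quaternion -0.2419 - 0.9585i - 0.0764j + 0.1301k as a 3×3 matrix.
[[0.9545, 0.2094, -0.2124], [0.0835, -0.8713, -0.4836], [-0.2864, 0.4438, -0.8491]]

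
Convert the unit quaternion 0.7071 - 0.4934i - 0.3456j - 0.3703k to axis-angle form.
axis = (-0.6978, -0.4887, -0.5237), θ = π/2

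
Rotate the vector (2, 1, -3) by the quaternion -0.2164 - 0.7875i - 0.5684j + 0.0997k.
(1.339, 2.806, 2.081)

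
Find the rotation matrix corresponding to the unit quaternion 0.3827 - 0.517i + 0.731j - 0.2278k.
[[-0.1725, -0.5815, 0.7951], [-0.9302, 0.3616, 0.0627], [-0.324, -0.7288, -0.6033]]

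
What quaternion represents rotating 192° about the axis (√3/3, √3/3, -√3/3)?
-0.1045 + 0.5742i + 0.5742j - 0.5742k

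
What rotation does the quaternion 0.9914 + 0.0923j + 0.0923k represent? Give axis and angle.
axis = (0, √2/2, √2/2), θ = 15°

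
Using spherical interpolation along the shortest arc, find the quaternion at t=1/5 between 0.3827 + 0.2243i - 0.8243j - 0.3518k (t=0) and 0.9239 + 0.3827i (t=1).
0.5594 + 0.2887i - 0.7146j - 0.305k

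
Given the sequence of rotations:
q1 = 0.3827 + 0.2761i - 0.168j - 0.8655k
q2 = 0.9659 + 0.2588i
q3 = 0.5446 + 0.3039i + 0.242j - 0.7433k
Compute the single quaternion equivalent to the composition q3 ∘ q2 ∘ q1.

q2 · q1 = 0.2982 + 0.3657i + 0.0617j - 0.8795k
q3 · q2 · q1 = -0.6174 + 0.1228i + 0.1012j - 0.7704k
-0.6174 + 0.1228i + 0.1012j - 0.7704k


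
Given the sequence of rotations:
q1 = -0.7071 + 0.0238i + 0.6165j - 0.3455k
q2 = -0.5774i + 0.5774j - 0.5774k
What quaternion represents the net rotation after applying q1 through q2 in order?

q2 · q1 = -0.5417 + 0.5648i - 0.6215j + 0.0386k
-0.5417 + 0.5648i - 0.6215j + 0.0386k


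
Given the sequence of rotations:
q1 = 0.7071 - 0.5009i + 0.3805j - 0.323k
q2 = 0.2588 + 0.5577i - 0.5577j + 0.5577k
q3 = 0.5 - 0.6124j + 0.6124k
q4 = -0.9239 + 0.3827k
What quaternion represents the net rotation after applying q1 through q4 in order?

q2 · q1 = 0.8547 + 0.2326i - 0.3951j + 0.2436k
q3 · q2 · q1 = 0.0362 + 0.2091i - 0.5785j + 0.7877k
q4 · q3 · q2 · q1 = -0.3349 + 0.0282i + 0.6145j - 0.7139k
-0.3349 + 0.0282i + 0.6145j - 0.7139k


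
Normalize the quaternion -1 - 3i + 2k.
-0.2673 - 0.8018i + 0.5345k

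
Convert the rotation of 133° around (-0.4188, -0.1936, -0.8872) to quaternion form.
0.3987 - 0.3841i - 0.1775j - 0.8136k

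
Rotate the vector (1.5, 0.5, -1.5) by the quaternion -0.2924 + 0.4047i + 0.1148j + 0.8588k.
(-1.397, -1.666, 0.155)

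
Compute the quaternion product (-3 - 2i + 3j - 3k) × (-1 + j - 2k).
-6 - i - 10j + 7k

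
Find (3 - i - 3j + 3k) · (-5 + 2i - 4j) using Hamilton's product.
-25 + 23i + 9j - 5k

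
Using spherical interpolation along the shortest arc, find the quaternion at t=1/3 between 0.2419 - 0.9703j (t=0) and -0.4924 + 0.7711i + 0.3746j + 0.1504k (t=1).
0.3761 - 0.3066i - 0.8723j - 0.0598k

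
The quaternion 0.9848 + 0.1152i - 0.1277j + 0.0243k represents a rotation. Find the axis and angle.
axis = (0.6632, -0.7352, 0.1399), θ = 20°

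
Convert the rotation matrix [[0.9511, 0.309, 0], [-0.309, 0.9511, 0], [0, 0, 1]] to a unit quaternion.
0.9877 - 0.1564k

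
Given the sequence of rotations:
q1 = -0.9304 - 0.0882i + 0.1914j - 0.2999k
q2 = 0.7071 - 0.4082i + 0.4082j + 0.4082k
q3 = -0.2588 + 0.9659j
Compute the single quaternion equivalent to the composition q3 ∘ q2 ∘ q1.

q2 · q1 = -0.6496 + 0.1169i - 0.4029j - 0.634k
q3 · q2 · q1 = 0.5573 - 0.6426i - 0.5232j + 0.0512k
0.5573 - 0.6426i - 0.5232j + 0.0512k


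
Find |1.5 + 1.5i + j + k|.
2.55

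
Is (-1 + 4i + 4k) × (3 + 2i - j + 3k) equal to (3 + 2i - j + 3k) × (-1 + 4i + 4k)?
No: pq = -23 + 14i - 3j + 5k ≠ -23 + 6i + 5j + 13k = qp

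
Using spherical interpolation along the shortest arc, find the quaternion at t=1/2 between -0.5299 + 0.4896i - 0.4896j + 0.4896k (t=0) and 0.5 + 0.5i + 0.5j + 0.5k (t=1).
-0.721 - 0.0073i - 0.6928j - 0.0073k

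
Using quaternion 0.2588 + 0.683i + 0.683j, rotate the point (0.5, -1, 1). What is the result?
(-0.546, 0.046, -1.396)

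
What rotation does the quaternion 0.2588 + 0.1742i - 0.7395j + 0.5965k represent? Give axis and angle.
axis = (0.1803, -0.7656, 0.6175), θ = 5π/6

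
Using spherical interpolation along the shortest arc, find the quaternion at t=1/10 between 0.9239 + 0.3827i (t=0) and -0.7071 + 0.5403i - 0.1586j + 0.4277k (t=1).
0.9546 + 0.2925i + 0.0196j - 0.0529k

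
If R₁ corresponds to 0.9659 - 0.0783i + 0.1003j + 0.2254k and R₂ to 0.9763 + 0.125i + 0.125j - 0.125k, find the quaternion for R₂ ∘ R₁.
0.9684 + 0.085i + 0.2003j + 0.1216k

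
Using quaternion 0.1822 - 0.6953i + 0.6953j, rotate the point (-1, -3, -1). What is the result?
(2.614, 0.614, 1.947)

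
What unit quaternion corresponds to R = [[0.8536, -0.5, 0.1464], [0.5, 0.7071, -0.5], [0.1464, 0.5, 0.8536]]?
0.9239 + 0.2706i + 0.2706k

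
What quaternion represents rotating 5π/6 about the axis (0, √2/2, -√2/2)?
0.2588 + 0.683j - 0.683k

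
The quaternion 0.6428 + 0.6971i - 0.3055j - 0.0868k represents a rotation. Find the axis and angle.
axis = (0.91, -0.3988, -0.1133), θ = 100°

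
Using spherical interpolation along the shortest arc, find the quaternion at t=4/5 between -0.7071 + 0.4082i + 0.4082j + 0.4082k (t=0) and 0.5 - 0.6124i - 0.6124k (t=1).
-0.5559 + 0.5847i + 0.0857j + 0.5847k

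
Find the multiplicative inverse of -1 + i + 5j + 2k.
-0.0323 - 0.0323i - 0.1613j - 0.0645k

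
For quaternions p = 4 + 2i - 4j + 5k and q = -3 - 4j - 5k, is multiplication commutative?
No: pq = -3 + 34i + 6j - 43k ≠ -3 - 46i - 14j - 27k = qp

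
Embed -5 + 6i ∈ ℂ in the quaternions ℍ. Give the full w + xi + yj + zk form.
-5 + 6i + 0j + 0k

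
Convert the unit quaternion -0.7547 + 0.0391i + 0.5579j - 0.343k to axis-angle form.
axis = (0.0596, 0.8504, -0.5228), θ = 278°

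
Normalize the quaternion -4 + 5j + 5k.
-0.4924 + 0.6155j + 0.6155k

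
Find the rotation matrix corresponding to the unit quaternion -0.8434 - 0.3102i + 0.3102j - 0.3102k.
[[0.6151, -0.7157, -0.3308], [0.3308, 0.6151, -0.7157], [0.7157, 0.3308, 0.6151]]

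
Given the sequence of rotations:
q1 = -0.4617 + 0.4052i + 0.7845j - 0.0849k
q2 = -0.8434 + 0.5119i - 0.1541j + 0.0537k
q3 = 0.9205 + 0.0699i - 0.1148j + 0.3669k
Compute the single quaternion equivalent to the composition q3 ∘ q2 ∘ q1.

q2 · q1 = 0.3074 - 0.6071i - 0.5253j + 0.5108k
q3 · q2 · q1 = 0.0777 - 0.4033i - 0.7773j + 0.4766k
0.0777 - 0.4033i - 0.7773j + 0.4766k


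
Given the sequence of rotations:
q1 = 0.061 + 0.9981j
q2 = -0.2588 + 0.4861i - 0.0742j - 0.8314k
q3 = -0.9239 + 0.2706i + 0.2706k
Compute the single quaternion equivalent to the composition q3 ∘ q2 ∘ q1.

q2 · q1 = 0.0583 + 0.8595i - 0.2628j + 0.4345k
q3 · q2 · q1 = -0.404 - 0.7072i + 0.3578j - 0.4568k
-0.404 - 0.7072i + 0.3578j - 0.4568k


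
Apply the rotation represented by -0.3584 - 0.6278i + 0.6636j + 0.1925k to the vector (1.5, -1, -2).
(2.198, -1.205, 0.983)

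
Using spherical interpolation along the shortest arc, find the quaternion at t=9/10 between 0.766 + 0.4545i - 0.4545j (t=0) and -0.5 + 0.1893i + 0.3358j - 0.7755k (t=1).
0.5637 - 0.1216i - 0.3712j + 0.7278k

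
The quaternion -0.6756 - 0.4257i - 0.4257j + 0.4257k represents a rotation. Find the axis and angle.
axis = (-√3/3, -√3/3, √3/3), θ = 265°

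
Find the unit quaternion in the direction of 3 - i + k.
0.9045 - 0.3015i + 0.3015k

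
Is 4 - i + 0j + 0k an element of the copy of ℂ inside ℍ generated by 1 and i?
Yes. The quaternion 4 - i has j- and k-coefficients y = z = 0, so it lies in the complex subalgebra spanned by 1 and i.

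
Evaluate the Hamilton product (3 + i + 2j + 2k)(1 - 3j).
9 + 7i - 7j - k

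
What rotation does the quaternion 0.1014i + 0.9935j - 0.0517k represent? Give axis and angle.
axis = (0.1014, 0.9935, -0.0517), θ = π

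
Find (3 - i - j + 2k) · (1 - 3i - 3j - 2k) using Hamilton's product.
1 - 2i - 18j - 4k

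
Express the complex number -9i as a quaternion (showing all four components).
0 - 9i + 0j + 0k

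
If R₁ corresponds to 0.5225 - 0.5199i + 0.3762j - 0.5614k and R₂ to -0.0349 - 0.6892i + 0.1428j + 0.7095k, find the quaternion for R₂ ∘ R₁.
-0.032 - 0.689i - 0.6943j + 0.2053k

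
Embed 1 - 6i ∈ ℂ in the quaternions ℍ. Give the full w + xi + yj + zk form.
1 - 6i + 0j + 0k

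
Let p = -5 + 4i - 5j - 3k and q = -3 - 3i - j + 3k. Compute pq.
31 - 15i + 17j - 25k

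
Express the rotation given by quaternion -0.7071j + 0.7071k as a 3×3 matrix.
[[-1, 0, 0], [0, 0, -1], [0, -1, 0]]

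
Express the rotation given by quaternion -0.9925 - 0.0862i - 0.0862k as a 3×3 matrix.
[[0.9851, -0.1711, 0.0149], [0.1711, 0.9703, -0.1711], [0.0149, 0.1711, 0.9851]]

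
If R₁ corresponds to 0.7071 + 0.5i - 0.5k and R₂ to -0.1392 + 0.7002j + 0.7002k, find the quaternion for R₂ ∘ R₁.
0.2517 - 0.4197i + 0.8452j + 0.2146k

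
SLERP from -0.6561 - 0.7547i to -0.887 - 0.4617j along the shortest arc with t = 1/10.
-0.712 - 0.7001i - 0.0538j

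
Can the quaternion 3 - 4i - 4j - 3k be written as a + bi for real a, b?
No. The quaternion 3 - 4i - 4j - 3k has j-coefficient y = -4 and k-coefficient z = -3, not both zero, so it does not lie in the complex subalgebra spanned by 1 and i.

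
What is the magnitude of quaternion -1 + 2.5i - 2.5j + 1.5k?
3.969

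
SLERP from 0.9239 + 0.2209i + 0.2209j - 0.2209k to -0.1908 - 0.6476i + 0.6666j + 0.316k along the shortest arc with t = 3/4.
0.4749 + 0.6339i - 0.5021j - 0.3473k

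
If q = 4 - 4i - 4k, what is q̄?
4 + 4i + 4k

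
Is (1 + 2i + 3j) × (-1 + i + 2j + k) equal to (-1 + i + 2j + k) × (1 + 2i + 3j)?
No: pq = -9 + 2i - 3j + 2k ≠ -9 - 4i + j = qp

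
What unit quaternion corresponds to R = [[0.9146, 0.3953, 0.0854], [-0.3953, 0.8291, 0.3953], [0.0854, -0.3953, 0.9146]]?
0.9563 - 0.2067i - 0.2067k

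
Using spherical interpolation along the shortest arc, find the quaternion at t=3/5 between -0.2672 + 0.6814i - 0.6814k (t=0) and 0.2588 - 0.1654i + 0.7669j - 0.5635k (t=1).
0.0514 + 0.2383i + 0.5727j - 0.7827k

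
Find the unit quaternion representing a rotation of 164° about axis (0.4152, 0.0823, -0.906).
0.1392 + 0.4112i + 0.0815j - 0.8972k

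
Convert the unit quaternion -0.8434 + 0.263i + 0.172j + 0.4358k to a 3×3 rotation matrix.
[[0.561, 0.8256, -0.0609], [-0.6446, 0.4818, 0.5935], [0.5194, -0.2937, 0.8025]]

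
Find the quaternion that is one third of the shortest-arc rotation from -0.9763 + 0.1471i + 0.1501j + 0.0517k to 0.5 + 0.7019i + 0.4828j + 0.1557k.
-0.9782 - 0.1857i - 0.0895j - 0.0263k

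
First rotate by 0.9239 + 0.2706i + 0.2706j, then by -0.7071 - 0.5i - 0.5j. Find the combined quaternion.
-0.3827 - 0.6533i - 0.6533j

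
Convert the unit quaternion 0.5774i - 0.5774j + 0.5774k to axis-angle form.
axis = (√3/3, -√3/3, √3/3), θ = π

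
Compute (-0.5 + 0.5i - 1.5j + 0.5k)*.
-0.5 - 0.5i + 1.5j - 0.5k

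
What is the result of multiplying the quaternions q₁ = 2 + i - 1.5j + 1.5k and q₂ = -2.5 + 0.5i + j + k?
-5.5 - 4.5i + 5.5j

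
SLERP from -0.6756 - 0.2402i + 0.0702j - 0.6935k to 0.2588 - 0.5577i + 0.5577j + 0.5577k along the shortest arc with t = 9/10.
-0.33 + 0.4959i - 0.5175j - 0.6144k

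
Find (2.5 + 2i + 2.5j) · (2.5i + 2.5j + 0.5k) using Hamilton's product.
-11.25 + 7.5i + 5.25j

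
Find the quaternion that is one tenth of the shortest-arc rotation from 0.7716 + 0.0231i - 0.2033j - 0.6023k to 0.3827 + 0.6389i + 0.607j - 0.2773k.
0.7801 + 0.1043i - 0.1143j - 0.6062k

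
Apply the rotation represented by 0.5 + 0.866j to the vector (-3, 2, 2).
(3.232, 2, 1.598)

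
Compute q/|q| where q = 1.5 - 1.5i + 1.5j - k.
0.5388 - 0.5388i + 0.5388j - 0.3592k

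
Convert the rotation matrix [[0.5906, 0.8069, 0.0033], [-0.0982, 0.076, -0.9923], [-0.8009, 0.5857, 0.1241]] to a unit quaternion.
0.6691 + 0.5896i + 0.3005j - 0.3382k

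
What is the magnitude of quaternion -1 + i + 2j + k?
√7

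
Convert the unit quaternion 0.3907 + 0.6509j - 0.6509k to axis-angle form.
axis = (0, √2/2, -√2/2), θ = 134°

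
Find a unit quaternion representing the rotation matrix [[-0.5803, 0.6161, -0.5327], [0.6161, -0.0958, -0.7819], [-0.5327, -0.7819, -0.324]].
0.4581i + 0.6724j - 0.5814k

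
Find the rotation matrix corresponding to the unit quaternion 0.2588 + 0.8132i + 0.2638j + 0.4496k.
[[0.4565, 0.1963, 0.8678], [0.6618, -0.7269, -0.1837], [0.5947, 0.6581, -0.4618]]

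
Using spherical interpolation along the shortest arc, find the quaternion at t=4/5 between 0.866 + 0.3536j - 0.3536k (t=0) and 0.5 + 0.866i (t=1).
0.6479 + 0.7516i + 0.0874j - 0.0874k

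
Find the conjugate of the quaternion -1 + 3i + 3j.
-1 - 3i - 3j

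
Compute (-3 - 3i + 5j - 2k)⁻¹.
-0.0638 + 0.0638i - 0.1064j + 0.0426k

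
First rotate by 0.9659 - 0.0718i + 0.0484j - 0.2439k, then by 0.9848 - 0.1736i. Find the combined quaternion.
0.9388 - 0.2384i + 0.0053j - 0.2486k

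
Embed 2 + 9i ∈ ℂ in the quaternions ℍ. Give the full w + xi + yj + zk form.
2 + 9i + 0j + 0k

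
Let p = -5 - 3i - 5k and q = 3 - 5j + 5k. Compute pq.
10 - 34i + 40j - 25k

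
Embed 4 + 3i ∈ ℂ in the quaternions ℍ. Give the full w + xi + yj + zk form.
4 + 3i + 0j + 0k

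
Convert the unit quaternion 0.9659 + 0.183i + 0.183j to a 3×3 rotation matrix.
[[0.933, 0.067, 0.3535], [0.067, 0.933, -0.3535], [-0.3535, 0.3535, 0.866]]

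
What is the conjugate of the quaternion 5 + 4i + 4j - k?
5 - 4i - 4j + k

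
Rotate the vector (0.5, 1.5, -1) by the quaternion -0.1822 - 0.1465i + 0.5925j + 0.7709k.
(0.157, -1.435, 1.19)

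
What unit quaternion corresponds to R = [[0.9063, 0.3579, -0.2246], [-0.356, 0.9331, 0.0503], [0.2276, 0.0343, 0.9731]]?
0.9763 - 0.0041i - 0.1158j - 0.1828k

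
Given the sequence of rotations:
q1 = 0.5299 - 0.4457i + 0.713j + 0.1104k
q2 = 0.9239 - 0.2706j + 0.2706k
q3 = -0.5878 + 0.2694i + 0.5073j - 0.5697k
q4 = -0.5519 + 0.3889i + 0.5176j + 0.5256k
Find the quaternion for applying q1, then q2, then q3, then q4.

q2 · q1 = 0.6526 - 0.6346i + 0.3947j + 0.1248k
q3 · q2 · q1 = -0.3418 + 0.837i + 0.427j - 0.0169k
q4 · q3 · q2 · q1 = -0.349 - 0.828i + 0.0339j - 0.4375k
-0.349 - 0.828i + 0.0339j - 0.4375k


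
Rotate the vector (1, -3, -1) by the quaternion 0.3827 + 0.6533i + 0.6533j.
(-2.914, 0.914, -1.293)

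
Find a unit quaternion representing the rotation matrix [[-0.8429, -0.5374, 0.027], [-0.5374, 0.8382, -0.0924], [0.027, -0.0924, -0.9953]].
-0.2803i + 0.9587j - 0.0482k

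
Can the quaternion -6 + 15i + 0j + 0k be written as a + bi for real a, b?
Yes. The quaternion -6 + 15i has j- and k-coefficients y = z = 0, so it lies in the complex subalgebra spanned by 1 and i.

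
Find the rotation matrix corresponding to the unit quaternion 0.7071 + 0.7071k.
[[0, -1, 0], [1, 0, 0], [0, 0, 1]]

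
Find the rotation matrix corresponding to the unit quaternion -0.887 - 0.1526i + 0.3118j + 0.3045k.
[[0.6201, 0.445, -0.6461], [-0.6353, 0.768, -0.0808], [0.4602, 0.4606, 0.759]]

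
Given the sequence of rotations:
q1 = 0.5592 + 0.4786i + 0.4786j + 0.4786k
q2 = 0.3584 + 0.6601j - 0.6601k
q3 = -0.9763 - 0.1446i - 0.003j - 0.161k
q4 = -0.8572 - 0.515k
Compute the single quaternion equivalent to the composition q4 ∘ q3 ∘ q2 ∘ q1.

q2 · q1 = 0.2004 + 0.8034i + 0.2247j - 0.5135k
q3 · q2 · q1 = -0.1615 - 0.7756i - 0.4236j + 0.439k
q4 · q3 · q2 · q1 = 0.3645 + 0.4467i + 0.7625j - 0.2931k
0.3645 + 0.4467i + 0.7625j - 0.2931k


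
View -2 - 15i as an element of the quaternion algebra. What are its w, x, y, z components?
-2 - 15i + 0j + 0k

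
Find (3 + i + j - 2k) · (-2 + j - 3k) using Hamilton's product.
-13 - 3i + 4j - 4k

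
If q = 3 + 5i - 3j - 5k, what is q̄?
3 - 5i + 3j + 5k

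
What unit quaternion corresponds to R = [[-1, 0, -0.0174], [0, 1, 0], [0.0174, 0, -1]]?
-0.0087 + j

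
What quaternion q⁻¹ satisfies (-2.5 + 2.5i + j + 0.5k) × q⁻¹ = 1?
-0.1818 - 0.1818i - 0.0727j - 0.0364k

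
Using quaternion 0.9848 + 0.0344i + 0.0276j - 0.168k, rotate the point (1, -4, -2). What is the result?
(-0.475, -3.94, -2.292)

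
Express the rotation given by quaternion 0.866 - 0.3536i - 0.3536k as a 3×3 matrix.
[[0.7499, 0.6124, 0.2501], [-0.6124, 0.4999, 0.6124], [0.2501, -0.6124, 0.7499]]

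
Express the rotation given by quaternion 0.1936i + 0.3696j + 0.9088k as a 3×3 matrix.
[[-0.925, 0.1431, 0.3519], [0.1431, -0.7268, 0.6718], [0.3519, 0.6718, 0.6518]]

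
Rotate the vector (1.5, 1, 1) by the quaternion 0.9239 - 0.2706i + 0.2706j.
(1.634, 1.134, -0.543)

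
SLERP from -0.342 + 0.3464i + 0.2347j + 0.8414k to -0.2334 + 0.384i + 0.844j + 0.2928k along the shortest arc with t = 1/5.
-0.339 + 0.3766i + 0.3868j + 0.7705k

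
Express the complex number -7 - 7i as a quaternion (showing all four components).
-7 - 7i + 0j + 0k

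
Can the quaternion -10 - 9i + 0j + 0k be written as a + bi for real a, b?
Yes. The quaternion -10 - 9i has j- and k-coefficients y = z = 0, so it lies in the complex subalgebra spanned by 1 and i.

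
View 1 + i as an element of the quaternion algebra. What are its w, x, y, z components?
1 + i + 0j + 0k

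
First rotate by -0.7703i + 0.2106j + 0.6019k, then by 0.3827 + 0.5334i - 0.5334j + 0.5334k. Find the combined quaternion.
0.2022 - 0.7282i - 0.6513j - 0.0682k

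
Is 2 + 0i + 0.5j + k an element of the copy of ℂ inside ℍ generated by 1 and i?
No. The quaternion 2 + 0.5j + k has j-coefficient y = 0.5 and k-coefficient z = 1, not both zero, so it does not lie in the complex subalgebra spanned by 1 and i.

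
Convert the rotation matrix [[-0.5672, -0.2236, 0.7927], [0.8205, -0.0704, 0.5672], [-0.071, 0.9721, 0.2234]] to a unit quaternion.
0.3827 + 0.2645i + 0.5642j + 0.6821k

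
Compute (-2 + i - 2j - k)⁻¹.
-0.2 - 0.1i + 0.2j + 0.1k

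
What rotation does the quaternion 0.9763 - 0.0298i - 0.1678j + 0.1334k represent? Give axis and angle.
axis = (-0.1377, -0.7753, 0.6164), θ = 25°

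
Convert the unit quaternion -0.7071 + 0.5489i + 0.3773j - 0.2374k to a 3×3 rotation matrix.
[[0.6026, 0.0785, -0.7942], [0.7499, 0.2847, 0.5971], [0.273, -0.9554, 0.1127]]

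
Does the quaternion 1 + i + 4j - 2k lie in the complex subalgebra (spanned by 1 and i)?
No. The quaternion 1 + i + 4j - 2k has j-coefficient y = 4 and k-coefficient z = -2, not both zero, so it does not lie in the complex subalgebra spanned by 1 and i.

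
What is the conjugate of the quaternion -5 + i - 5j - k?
-5 - i + 5j + k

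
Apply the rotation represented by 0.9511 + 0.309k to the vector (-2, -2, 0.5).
(-0.443, -2.794, 0.5)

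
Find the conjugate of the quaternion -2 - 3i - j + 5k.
-2 + 3i + j - 5k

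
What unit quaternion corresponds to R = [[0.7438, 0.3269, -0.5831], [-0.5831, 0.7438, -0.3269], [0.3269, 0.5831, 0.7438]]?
0.8988 + 0.2531i - 0.2531j - 0.2531k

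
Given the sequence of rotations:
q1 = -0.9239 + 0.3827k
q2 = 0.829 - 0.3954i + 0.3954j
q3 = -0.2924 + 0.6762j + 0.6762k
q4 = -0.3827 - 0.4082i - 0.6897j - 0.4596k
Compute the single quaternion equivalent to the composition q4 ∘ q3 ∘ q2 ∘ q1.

q2 · q1 = -0.7659 + 0.5166i - 0.214j + 0.3173k
q3 · q2 · q1 = 0.1541 + 0.2082i - 0.106j - 0.96k
q4 · q3 · q2 · q1 = -0.4883 + 0.4708i - 0.5533j + 0.4834k
-0.4883 + 0.4708i - 0.5533j + 0.4834k


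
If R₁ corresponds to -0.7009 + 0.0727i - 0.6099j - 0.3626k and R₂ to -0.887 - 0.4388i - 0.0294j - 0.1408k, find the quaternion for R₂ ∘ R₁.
0.5846 + 0.1679i + 0.3922j + 0.6901k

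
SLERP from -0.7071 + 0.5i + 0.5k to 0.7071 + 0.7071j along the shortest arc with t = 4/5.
-0.7765 + 0.12i - 0.6068j + 0.12k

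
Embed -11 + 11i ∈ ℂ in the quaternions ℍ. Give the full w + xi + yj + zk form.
-11 + 11i + 0j + 0k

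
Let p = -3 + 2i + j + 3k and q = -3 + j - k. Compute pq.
11 - 10i - 4j - 4k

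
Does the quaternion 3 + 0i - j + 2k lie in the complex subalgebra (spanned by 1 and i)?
No. The quaternion 3 - j + 2k has j-coefficient y = -1 and k-coefficient z = 2, not both zero, so it does not lie in the complex subalgebra spanned by 1 and i.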